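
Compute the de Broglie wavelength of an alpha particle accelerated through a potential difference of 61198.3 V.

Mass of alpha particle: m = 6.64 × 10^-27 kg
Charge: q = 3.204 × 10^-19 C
4.11 × 10^-14 m

When a particle is accelerated through voltage V, it gains kinetic energy KE = qV.

The de Broglie wavelength is then λ = h/√(2mqV):

λ = h/√(2mqV)
λ = (6.626 × 10^-34 J·s) / √(2 × 6.64 × 10^-27 kg × 3.204 × 10^-19 C × 61198.3 V)
λ = 4.11 × 10^-14 m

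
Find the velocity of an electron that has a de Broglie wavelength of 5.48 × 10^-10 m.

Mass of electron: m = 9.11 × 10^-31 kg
1.33 × 10^6 m/s

From the de Broglie relation λ = h/(mv), we solve for v:

v = h/(mλ)
v = (6.626 × 10^-34 J·s) / (9.11 × 10^-31 kg × 5.48 × 10^-10 m)
v = 1.33 × 10^6 m/s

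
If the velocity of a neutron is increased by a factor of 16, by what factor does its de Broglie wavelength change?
The wavelength decreases by a factor of 16.

From λ = h/(mv), the wavelength is inversely proportional to velocity:

λ ∝ 1/v

If v → 16v, then λ → λ/16

When velocity is increased by a factor of 16, the wavelength decreases by a factor of 16.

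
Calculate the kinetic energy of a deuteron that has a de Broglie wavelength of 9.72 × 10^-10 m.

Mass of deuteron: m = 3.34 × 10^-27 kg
6.96 × 10^-23 J (or 4.34 × 10^-4 eV)

From λ = h/√(2mKE), we solve for KE:

λ² = h²/(2mKE)
KE = h²/(2mλ²)
KE = (6.626 × 10^-34 J·s)² / (2 × 3.34 × 10^-27 kg × (9.72 × 10^-10 m)²)
KE = 6.96 × 10^-23 J
KE = 4.34 × 10^-4 eV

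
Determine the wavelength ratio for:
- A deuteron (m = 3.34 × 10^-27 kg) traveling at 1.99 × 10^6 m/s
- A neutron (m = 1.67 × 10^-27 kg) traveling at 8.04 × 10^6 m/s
λ₁/λ₂ = 2.02

Using λ = h/(mv):

λ₁ = h/(m₁v₁) = 9.97 × 10^-14 m
λ₂ = h/(m₂v₂) = 4.93 × 10^-14 m

Ratio λ₁/λ₂ = (m₂v₂)/(m₁v₁)
         = (1.67 × 10^-27 kg × 8.04 × 10^6 m/s) / (3.34 × 10^-27 kg × 1.99 × 10^6 m/s)
         = 2.02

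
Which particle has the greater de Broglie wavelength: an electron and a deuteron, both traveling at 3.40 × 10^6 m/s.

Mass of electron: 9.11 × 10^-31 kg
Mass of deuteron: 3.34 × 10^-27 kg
The electron has the longer wavelength.

Using λ = h/(mv), since both particles have the same velocity, the wavelength depends only on mass.

For electron: λ₁ = h/(m₁v) = 2.14 × 10^-10 m
For deuteron: λ₂ = h/(m₂v) = 5.83 × 10^-14 m

Since λ ∝ 1/m at constant velocity, the lighter particle has the longer wavelength.

The electron has the longer de Broglie wavelength.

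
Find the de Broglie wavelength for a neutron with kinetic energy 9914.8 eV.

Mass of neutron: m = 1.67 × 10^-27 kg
2.88 × 10^-13 m

Using λ = h/√(2mKE):

First convert KE to Joules: KE = 9914.8 eV = 1.589 × 10^-15 J

λ = h/√(2mKE)
λ = (6.626 × 10^-34 J·s) / √(2 × 1.67 × 10^-27 kg × 1.589 × 10^-15 J)
λ = 2.88 × 10^-13 m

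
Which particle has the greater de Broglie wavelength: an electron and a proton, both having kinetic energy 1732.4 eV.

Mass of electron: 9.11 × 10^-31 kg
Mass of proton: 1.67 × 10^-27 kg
The electron has the longer wavelength.

Using λ = h/√(2mKE):

For electron: λ₁ = h/√(2m₁KE) = 2.95 × 10^-11 m
For proton: λ₂ = h/√(2m₂KE) = 6.88 × 10^-13 m

Since λ ∝ 1/√m at constant kinetic energy, the lighter particle has the longer wavelength.

The electron has the longer de Broglie wavelength.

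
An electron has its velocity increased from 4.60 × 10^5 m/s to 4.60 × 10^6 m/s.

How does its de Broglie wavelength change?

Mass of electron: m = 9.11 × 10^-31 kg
The wavelength decreases by a factor of 10.

Using λ = h/(mv):

Initial wavelength: λ₁ = h/(mv₁) = 1.58 × 10^-9 m
Final wavelength: λ₂ = h/(mv₂) = 1.58 × 10^-10 m

Since λ ∝ 1/v, when velocity increases by a factor of 10, the wavelength decreases by a factor of 10.

λ₂/λ₁ = v₁/v₂ = 1/10

The wavelength decreases by a factor of 10.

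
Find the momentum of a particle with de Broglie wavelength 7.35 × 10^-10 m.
9.01 × 10^-25 kg·m/s

From the de Broglie relation λ = h/p, we solve for p:

p = h/λ
p = (6.626 × 10^-34 J·s) / (7.35 × 10^-10 m)
p = 9.01 × 10^-25 kg·m/s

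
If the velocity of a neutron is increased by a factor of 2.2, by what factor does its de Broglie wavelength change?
The wavelength decreases by a factor of 2.2.

From λ = h/(mv), the wavelength is inversely proportional to velocity:

λ ∝ 1/v

If v → 2.2v, then λ → λ/2.2

When velocity is increased by a factor of 2.2, the wavelength decreases by a factor of 2.2.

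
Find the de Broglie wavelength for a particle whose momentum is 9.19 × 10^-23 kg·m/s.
7.21 × 10^-12 m

Using the de Broglie relation λ = h/p:

λ = h/p
λ = (6.626 × 10^-34 J·s) / (9.19 × 10^-23 kg·m/s)
λ = 7.21 × 10^-12 m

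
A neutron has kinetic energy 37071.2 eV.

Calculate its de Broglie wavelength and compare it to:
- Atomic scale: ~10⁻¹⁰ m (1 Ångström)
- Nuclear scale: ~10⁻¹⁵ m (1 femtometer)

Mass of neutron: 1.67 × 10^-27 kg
λ = 1.49 × 10^-13 m, which is between nuclear and atomic scales.

Using λ = h/√(2mKE):

KE = 37071.2 eV = 5.939 × 10^-15 J

λ = h/√(2mKE)
λ = (6.626 × 10^-34 J·s) / √(2 × 1.67 × 10^-27 kg × 5.939 × 10^-15 J)
λ = 1.49 × 10^-13 m

Comparison:
- Atomic scale (10⁻¹⁰ m): λ is 0.0015× this size
- Nuclear scale (10⁻¹⁵ m): λ is 1.5e+02× this size

The wavelength is between nuclear and atomic scales.

This wavelength is appropriate for probing atomic structure but too large for nuclear physics experiments.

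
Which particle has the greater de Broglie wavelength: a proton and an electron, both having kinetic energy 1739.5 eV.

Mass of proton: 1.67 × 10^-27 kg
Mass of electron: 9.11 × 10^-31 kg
The electron has the longer wavelength.

Using λ = h/√(2mKE):

For proton: λ₁ = h/√(2m₁KE) = 6.87 × 10^-13 m
For electron: λ₂ = h/√(2m₂KE) = 2.94 × 10^-11 m

Since λ ∝ 1/√m at constant kinetic energy, the lighter particle has the longer wavelength.

The electron has the longer de Broglie wavelength.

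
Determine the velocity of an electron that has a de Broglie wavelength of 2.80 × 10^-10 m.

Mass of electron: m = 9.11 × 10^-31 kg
2.60 × 10^6 m/s

From the de Broglie relation λ = h/(mv), we solve for v:

v = h/(mλ)
v = (6.626 × 10^-34 J·s) / (9.11 × 10^-31 kg × 2.80 × 10^-10 m)
v = 2.60 × 10^6 m/s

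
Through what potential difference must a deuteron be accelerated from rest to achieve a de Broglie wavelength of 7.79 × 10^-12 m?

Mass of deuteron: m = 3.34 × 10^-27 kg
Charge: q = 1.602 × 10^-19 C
6.76 V

From λ = h/√(2mqV), we solve for V:

λ² = h²/(2mqV)
V = h²/(2mqλ²)
V = (6.626 × 10^-34 J·s)² / (2 × 3.34 × 10^-27 kg × 1.602 × 10^-19 C × (7.79 × 10^-12 m)²)
V = 6.76 V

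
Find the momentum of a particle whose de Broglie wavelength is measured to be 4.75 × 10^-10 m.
1.39 × 10^-24 kg·m/s

From the de Broglie relation λ = h/p, we solve for p:

p = h/λ
p = (6.626 × 10^-34 J·s) / (4.75 × 10^-10 m)
p = 1.39 × 10^-24 kg·m/s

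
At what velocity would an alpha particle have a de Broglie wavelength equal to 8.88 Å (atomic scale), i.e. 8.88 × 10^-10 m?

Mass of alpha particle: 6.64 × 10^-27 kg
1.12 × 10^2 m/s

From λ = h/(mv), solve for v:

v = h/(mλ)
v = (6.626 × 10^-34 J·s) / (6.64 × 10^-27 kg × 8.88 × 10^-10 m)
v = 1.12 × 10^2 m/s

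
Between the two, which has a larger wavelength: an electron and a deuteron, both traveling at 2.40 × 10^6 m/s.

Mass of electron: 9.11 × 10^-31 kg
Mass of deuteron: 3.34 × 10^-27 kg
The electron has the longer wavelength.

Using λ = h/(mv), since both particles have the same velocity, the wavelength depends only on mass.

For electron: λ₁ = h/(m₁v) = 3.03 × 10^-10 m
For deuteron: λ₂ = h/(m₂v) = 8.27 × 10^-14 m

Since λ ∝ 1/m at constant velocity, the lighter particle has the longer wavelength.

The electron has the longer de Broglie wavelength.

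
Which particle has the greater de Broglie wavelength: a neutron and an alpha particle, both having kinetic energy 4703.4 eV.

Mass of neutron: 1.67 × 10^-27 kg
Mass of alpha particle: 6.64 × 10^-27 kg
The neutron has the longer wavelength.

Using λ = h/√(2mKE):

For neutron: λ₁ = h/√(2m₁KE) = 4.18 × 10^-13 m
For alpha particle: λ₂ = h/√(2m₂KE) = 2.09 × 10^-13 m

Since λ ∝ 1/√m at constant kinetic energy, the lighter particle has the longer wavelength.

The neutron has the longer de Broglie wavelength.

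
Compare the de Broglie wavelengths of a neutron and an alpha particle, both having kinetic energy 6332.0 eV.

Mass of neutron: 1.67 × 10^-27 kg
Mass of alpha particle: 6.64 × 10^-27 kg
The neutron has the longer wavelength.

Using λ = h/√(2mKE):

For neutron: λ₁ = h/√(2m₁KE) = 3.60 × 10^-13 m
For alpha particle: λ₂ = h/√(2m₂KE) = 1.81 × 10^-13 m

Since λ ∝ 1/√m at constant kinetic energy, the lighter particle has the longer wavelength.

The neutron has the longer de Broglie wavelength.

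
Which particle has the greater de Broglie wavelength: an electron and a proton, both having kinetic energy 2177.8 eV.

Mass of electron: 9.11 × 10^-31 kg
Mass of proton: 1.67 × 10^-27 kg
The electron has the longer wavelength.

Using λ = h/√(2mKE):

For electron: λ₁ = h/√(2m₁KE) = 2.63 × 10^-11 m
For proton: λ₂ = h/√(2m₂KE) = 6.14 × 10^-13 m

Since λ ∝ 1/√m at constant kinetic energy, the lighter particle has the longer wavelength.

The electron has the longer de Broglie wavelength.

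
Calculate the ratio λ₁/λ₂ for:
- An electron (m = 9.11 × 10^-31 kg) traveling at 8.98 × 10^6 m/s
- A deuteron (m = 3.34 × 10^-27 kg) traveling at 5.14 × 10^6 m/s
λ₁/λ₂ = 2.10 × 10^3

Using λ = h/(mv):

λ₁ = h/(m₁v₁) = 8.10 × 10^-11 m
λ₂ = h/(m₂v₂) = 3.86 × 10^-14 m

Ratio λ₁/λ₂ = (m₂v₂)/(m₁v₁)
         = (3.34 × 10^-27 kg × 5.14 × 10^6 m/s) / (9.11 × 10^-31 kg × 8.98 × 10^6 m/s)
         = 2.10 × 10^3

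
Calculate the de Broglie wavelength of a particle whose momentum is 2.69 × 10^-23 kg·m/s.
2.46 × 10^-11 m

Using the de Broglie relation λ = h/p:

λ = h/p
λ = (6.626 × 10^-34 J·s) / (2.69 × 10^-23 kg·m/s)
λ = 2.46 × 10^-11 m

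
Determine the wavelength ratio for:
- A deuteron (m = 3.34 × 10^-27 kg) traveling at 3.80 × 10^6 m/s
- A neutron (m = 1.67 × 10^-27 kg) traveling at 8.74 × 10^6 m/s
λ₁/λ₂ = 1.15

Using λ = h/(mv):

λ₁ = h/(m₁v₁) = 5.22 × 10^-14 m
λ₂ = h/(m₂v₂) = 4.54 × 10^-14 m

Ratio λ₁/λ₂ = (m₂v₂)/(m₁v₁)
         = (1.67 × 10^-27 kg × 8.74 × 10^6 m/s) / (3.34 × 10^-27 kg × 3.80 × 10^6 m/s)
         = 1.15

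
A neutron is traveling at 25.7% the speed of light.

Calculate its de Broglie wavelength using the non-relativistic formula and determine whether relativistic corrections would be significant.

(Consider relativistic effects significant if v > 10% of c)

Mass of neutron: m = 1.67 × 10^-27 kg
Yes, relativistic corrections are needed.

Using the non-relativistic de Broglie formula λ = h/(mv):

v = 25.7% × c = 7.705 × 10^7 m/s

λ = h/(mv)
λ = (6.626 × 10^-34 J·s) / (1.67 × 10^-27 kg × 7.705 × 10^7 m/s)
λ = 5.15 × 10^-15 m

Since v = 25.7% of c > 10% of c, relativistic corrections ARE significant and the actual wavelength would differ from this non-relativistic estimate.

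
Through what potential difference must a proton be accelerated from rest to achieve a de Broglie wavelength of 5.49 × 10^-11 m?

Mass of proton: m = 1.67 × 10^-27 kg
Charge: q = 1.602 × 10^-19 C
2.72 × 10^-1 V

From λ = h/√(2mqV), we solve for V:

λ² = h²/(2mqV)
V = h²/(2mqλ²)
V = (6.626 × 10^-34 J·s)² / (2 × 1.67 × 10^-27 kg × 1.602 × 10^-19 C × (5.49 × 10^-11 m)²)
V = 2.72 × 10^-1 V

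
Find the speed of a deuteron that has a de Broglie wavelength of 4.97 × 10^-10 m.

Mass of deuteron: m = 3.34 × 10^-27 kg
3.99 × 10^2 m/s

From the de Broglie relation λ = h/(mv), we solve for v:

v = h/(mλ)
v = (6.626 × 10^-34 J·s) / (3.34 × 10^-27 kg × 4.97 × 10^-10 m)
v = 3.99 × 10^2 m/s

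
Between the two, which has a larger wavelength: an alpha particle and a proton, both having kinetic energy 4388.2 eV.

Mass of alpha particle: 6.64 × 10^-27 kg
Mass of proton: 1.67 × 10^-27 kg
The proton has the longer wavelength.

Using λ = h/√(2mKE):

For alpha particle: λ₁ = h/√(2m₁KE) = 2.17 × 10^-13 m
For proton: λ₂ = h/√(2m₂KE) = 4.32 × 10^-13 m

Since λ ∝ 1/√m at constant kinetic energy, the lighter particle has the longer wavelength.

The proton has the longer de Broglie wavelength.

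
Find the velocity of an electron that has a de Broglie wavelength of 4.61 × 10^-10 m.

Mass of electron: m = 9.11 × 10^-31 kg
1.58 × 10^6 m/s

From the de Broglie relation λ = h/(mv), we solve for v:

v = h/(mλ)
v = (6.626 × 10^-34 J·s) / (9.11 × 10^-31 kg × 4.61 × 10^-10 m)
v = 1.58 × 10^6 m/s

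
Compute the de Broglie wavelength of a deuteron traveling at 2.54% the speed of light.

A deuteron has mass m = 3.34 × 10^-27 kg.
2.61 × 10^-14 m

Using the de Broglie relation λ = h/(mv):

v = 2.54% × c = 7.615 × 10^6 m/s

λ = h/(mv)
λ = (6.626 × 10^-34 J·s) / (3.34 × 10^-27 kg × 7.615 × 10^6 m/s)
λ = 2.61 × 10^-14 m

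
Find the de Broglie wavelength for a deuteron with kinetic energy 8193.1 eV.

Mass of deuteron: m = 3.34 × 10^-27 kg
2.24 × 10^-13 m

Using λ = h/√(2mKE):

First convert KE to Joules: KE = 8193.1 eV = 1.313 × 10^-15 J

λ = h/√(2mKE)
λ = (6.626 × 10^-34 J·s) / √(2 × 3.34 × 10^-27 kg × 1.313 × 10^-15 J)
λ = 2.24 × 10^-13 m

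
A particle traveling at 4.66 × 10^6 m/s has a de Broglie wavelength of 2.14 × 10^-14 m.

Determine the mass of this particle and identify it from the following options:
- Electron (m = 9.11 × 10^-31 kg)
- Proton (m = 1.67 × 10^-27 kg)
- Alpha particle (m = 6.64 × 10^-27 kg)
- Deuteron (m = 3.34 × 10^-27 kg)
The particle is an alpha particle.

From λ = h/(mv), solve for mass:

m = h/(λv)
m = (6.626 × 10^-34 J·s) / (2.14 × 10^-14 m × 4.66 × 10^6 m/s)
m = 6.64 × 10^-27 kg

Comparing with the listed masses, this is closest to an alpha particle.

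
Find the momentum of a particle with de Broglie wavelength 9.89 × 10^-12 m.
6.70 × 10^-23 kg·m/s

From the de Broglie relation λ = h/p, we solve for p:

p = h/λ
p = (6.626 × 10^-34 J·s) / (9.89 × 10^-12 m)
p = 6.70 × 10^-23 kg·m/s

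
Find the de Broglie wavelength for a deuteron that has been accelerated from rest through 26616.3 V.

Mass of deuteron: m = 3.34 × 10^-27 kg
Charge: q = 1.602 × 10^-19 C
1.24 × 10^-13 m

When a particle is accelerated through voltage V, it gains kinetic energy KE = qV.

The de Broglie wavelength is then λ = h/√(2mqV):

λ = h/√(2mqV)
λ = (6.626 × 10^-34 J·s) / √(2 × 3.34 × 10^-27 kg × 1.602 × 10^-19 C × 26616.3 V)
λ = 1.24 × 10^-13 m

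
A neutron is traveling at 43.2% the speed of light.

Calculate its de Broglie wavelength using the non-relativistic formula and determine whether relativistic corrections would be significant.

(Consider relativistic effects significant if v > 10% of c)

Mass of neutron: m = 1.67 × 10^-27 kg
Yes, relativistic corrections are needed.

Using the non-relativistic de Broglie formula λ = h/(mv):

v = 43.2% × c = 1.295 × 10^8 m/s

λ = h/(mv)
λ = (6.626 × 10^-34 J·s) / (1.67 × 10^-27 kg × 1.295 × 10^8 m/s)
λ = 3.06 × 10^-15 m

Since v = 43.2% of c > 10% of c, relativistic corrections ARE significant and the actual wavelength would differ from this non-relativistic estimate.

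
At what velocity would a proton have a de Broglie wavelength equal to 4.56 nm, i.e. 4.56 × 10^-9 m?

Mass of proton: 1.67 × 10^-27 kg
8.70 × 10^1 m/s

From λ = h/(mv), solve for v:

v = h/(mλ)
v = (6.626 × 10^-34 J·s) / (1.67 × 10^-27 kg × 4.56 × 10^-9 m)
v = 8.70 × 10^1 m/s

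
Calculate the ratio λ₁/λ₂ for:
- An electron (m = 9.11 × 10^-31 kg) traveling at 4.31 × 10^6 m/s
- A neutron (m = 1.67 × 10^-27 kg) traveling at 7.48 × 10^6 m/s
λ₁/λ₂ = 3.18 × 10^3

Using λ = h/(mv):

λ₁ = h/(m₁v₁) = 1.69 × 10^-10 m
λ₂ = h/(m₂v₂) = 5.30 × 10^-14 m

Ratio λ₁/λ₂ = (m₂v₂)/(m₁v₁)
         = (1.67 × 10^-27 kg × 7.48 × 10^6 m/s) / (9.11 × 10^-31 kg × 4.31 × 10^6 m/s)
         = 3.18 × 10^3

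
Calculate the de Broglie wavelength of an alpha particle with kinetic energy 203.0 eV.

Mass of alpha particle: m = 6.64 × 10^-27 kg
1.01 × 10^-12 m

Using λ = h/√(2mKE):

First convert KE to Joules: KE = 203.0 eV = 3.252 × 10^-17 J

λ = h/√(2mKE)
λ = (6.626 × 10^-34 J·s) / √(2 × 6.64 × 10^-27 kg × 3.252 × 10^-17 J)
λ = 1.01 × 10^-12 m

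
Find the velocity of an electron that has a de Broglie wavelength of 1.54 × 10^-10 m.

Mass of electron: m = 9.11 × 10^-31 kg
4.72 × 10^6 m/s

From the de Broglie relation λ = h/(mv), we solve for v:

v = h/(mλ)
v = (6.626 × 10^-34 J·s) / (9.11 × 10^-31 kg × 1.54 × 10^-10 m)
v = 4.72 × 10^6 m/s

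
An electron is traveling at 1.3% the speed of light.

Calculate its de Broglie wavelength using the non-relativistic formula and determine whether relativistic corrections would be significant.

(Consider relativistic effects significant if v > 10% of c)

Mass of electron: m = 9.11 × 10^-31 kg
No, relativistic corrections are not needed.

Using the non-relativistic de Broglie formula λ = h/(mv):

v = 1.3% × c = 3.897 × 10^6 m/s

λ = h/(mv)
λ = (6.626 × 10^-34 J·s) / (9.11 × 10^-31 kg × 3.897 × 10^6 m/s)
λ = 1.87 × 10^-10 m

Since v = 1.3% of c < 10% of c, relativistic corrections are NOT significant and this non-relativistic result is a good approximation.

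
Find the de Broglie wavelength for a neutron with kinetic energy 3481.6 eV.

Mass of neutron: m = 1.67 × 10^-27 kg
4.85 × 10^-13 m

Using λ = h/√(2mKE):

First convert KE to Joules: KE = 3481.6 eV = 5.578 × 10^-16 J

λ = h/√(2mKE)
λ = (6.626 × 10^-34 J·s) / √(2 × 1.67 × 10^-27 kg × 5.578 × 10^-16 J)
λ = 4.85 × 10^-13 m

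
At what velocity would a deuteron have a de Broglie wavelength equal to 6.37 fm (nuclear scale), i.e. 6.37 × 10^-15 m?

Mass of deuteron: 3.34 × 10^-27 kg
3.11 × 10^7 m/s

From λ = h/(mv), solve for v:

v = h/(mλ)
v = (6.626 × 10^-34 J·s) / (3.34 × 10^-27 kg × 6.37 × 10^-15 m)
v = 3.11 × 10^7 m/s

Note: This velocity is 10.4% of the speed of light, so relativistic corrections would be needed for a more accurate calculation.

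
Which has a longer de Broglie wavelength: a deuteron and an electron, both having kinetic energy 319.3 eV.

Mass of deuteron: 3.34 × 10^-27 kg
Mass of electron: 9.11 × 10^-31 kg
The electron has the longer wavelength.

Using λ = h/√(2mKE):

For deuteron: λ₁ = h/√(2m₁KE) = 1.13 × 10^-12 m
For electron: λ₂ = h/√(2m₂KE) = 6.86 × 10^-11 m

Since λ ∝ 1/√m at constant kinetic energy, the lighter particle has the longer wavelength.

The electron has the longer de Broglie wavelength.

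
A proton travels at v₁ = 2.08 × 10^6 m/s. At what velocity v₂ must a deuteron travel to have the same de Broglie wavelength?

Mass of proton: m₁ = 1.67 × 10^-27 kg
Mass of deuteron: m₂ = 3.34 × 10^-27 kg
v₂ = 1.04 × 10^6 m/s

For equal de Broglie wavelengths: λ₁ = λ₂

h/(m₁v₁) = h/(m₂v₂)
m₁v₁ = m₂v₂
v₂ = v₁ · (m₁/m₂)

v₂ = 2.08 × 10^6 m/s × (1.67 × 10^-27 kg / 3.34 × 10^-27 kg)
v₂ = 1.04 × 10^6 m/s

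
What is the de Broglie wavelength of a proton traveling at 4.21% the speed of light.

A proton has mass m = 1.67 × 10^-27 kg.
3.14 × 10^-14 m

Using the de Broglie relation λ = h/(mv):

v = 4.21% × c = 1.262 × 10^7 m/s

λ = h/(mv)
λ = (6.626 × 10^-34 J·s) / (1.67 × 10^-27 kg × 1.262 × 10^7 m/s)
λ = 3.14 × 10^-14 m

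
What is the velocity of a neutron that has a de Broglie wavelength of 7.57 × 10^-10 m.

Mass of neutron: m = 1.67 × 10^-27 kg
5.24 × 10^2 m/s

From the de Broglie relation λ = h/(mv), we solve for v:

v = h/(mλ)
v = (6.626 × 10^-34 J·s) / (1.67 × 10^-27 kg × 7.57 × 10^-10 m)
v = 5.24 × 10^2 m/s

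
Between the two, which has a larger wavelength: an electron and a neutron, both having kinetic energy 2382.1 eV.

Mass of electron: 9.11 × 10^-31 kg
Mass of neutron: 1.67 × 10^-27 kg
The electron has the longer wavelength.

Using λ = h/√(2mKE):

For electron: λ₁ = h/√(2m₁KE) = 2.51 × 10^-11 m
For neutron: λ₂ = h/√(2m₂KE) = 5.87 × 10^-13 m

Since λ ∝ 1/√m at constant kinetic energy, the lighter particle has the longer wavelength.

The electron has the longer de Broglie wavelength.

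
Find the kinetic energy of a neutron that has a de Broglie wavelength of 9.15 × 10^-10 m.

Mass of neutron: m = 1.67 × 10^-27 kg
1.57 × 10^-22 J (or 9.80 × 10^-4 eV)

From λ = h/√(2mKE), we solve for KE:

λ² = h²/(2mKE)
KE = h²/(2mλ²)
KE = (6.626 × 10^-34 J·s)² / (2 × 1.67 × 10^-27 kg × (9.15 × 10^-10 m)²)
KE = 1.57 × 10^-22 J
KE = 9.80 × 10^-4 eV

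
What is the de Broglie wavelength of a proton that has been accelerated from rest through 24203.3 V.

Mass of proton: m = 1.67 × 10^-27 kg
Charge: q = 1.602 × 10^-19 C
1.84 × 10^-13 m

When a particle is accelerated through voltage V, it gains kinetic energy KE = qV.

The de Broglie wavelength is then λ = h/√(2mqV):

λ = h/√(2mqV)
λ = (6.626 × 10^-34 J·s) / √(2 × 1.67 × 10^-27 kg × 1.602 × 10^-19 C × 24203.3 V)
λ = 1.84 × 10^-13 m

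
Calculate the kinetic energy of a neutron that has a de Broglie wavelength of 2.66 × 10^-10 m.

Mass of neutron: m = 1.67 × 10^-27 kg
1.86 × 10^-21 J (or 0.0116 eV)

From λ = h/√(2mKE), we solve for KE:

λ² = h²/(2mKE)
KE = h²/(2mλ²)
KE = (6.626 × 10^-34 J·s)² / (2 × 1.67 × 10^-27 kg × (2.66 × 10^-10 m)²)
KE = 1.86 × 10^-21 J
KE = 0.0116 eV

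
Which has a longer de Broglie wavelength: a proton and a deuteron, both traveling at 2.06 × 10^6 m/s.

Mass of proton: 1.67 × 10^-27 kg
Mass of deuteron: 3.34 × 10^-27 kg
The proton has the longer wavelength.

Using λ = h/(mv), since both particles have the same velocity, the wavelength depends only on mass.

For proton: λ₁ = h/(m₁v) = 1.93 × 10^-13 m
For deuteron: λ₂ = h/(m₂v) = 9.63 × 10^-14 m

Since λ ∝ 1/m at constant velocity, the lighter particle has the longer wavelength.

The proton has the longer de Broglie wavelength.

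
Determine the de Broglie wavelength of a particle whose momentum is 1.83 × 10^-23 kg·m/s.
3.62 × 10^-11 m

Using the de Broglie relation λ = h/p:

λ = h/p
λ = (6.626 × 10^-34 J·s) / (1.83 × 10^-23 kg·m/s)
λ = 3.62 × 10^-11 m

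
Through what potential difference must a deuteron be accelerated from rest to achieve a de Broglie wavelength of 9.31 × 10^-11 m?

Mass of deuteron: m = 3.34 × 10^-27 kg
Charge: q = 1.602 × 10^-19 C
4.73 × 10^-2 V

From λ = h/√(2mqV), we solve for V:

λ² = h²/(2mqV)
V = h²/(2mqλ²)
V = (6.626 × 10^-34 J·s)² / (2 × 3.34 × 10^-27 kg × 1.602 × 10^-19 C × (9.31 × 10^-11 m)²)
V = 4.73 × 10^-2 V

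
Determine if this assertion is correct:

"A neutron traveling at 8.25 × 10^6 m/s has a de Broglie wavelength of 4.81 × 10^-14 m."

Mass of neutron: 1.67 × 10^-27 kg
True

The claim is correct.

Using λ = h/(mv):
λ = (6.626 × 10^-34 J·s) / (1.67 × 10^-27 kg × 8.25 × 10^6 m/s)
λ = 4.81 × 10^-14 m

This matches the claimed value.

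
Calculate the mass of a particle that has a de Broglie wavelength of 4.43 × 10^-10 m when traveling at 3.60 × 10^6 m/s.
4.15 × 10^-31 kg

From the de Broglie relation λ = h/(mv), we solve for m:

m = h/(λv)
m = (6.626 × 10^-34 J·s) / (4.43 × 10^-10 m × 3.60 × 10^6 m/s)
m = 4.15 × 10^-31 kg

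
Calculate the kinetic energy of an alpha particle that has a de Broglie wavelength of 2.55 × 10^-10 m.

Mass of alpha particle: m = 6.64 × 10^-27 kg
5.08 × 10^-22 J (or 3.17 × 10^-3 eV)

From λ = h/√(2mKE), we solve for KE:

λ² = h²/(2mKE)
KE = h²/(2mλ²)
KE = (6.626 × 10^-34 J·s)² / (2 × 6.64 × 10^-27 kg × (2.55 × 10^-10 m)²)
KE = 5.08 × 10^-22 J
KE = 3.17 × 10^-3 eV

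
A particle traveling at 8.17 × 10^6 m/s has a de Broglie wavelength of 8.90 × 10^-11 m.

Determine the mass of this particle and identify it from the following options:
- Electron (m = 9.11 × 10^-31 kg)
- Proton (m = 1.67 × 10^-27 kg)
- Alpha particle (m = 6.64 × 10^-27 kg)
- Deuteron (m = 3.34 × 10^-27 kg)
The particle is an electron.

From λ = h/(mv), solve for mass:

m = h/(λv)
m = (6.626 × 10^-34 J·s) / (8.90 × 10^-11 m × 8.17 × 10^6 m/s)
m = 9.11 × 10^-31 kg

Comparing with the listed masses, this is closest to an electron.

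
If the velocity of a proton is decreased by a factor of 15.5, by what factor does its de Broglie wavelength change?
The wavelength increases by a factor of 15.5.

From λ = h/(mv), the wavelength is inversely proportional to velocity:

λ ∝ 1/v

If v → v/15.5, then λ → 15.5λ

When velocity is decreased by a factor of 15.5, the wavelength increases by a factor of 15.5.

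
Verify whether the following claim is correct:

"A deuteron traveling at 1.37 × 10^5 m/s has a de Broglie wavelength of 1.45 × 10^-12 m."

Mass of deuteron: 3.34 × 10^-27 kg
True

The claim is correct.

Using λ = h/(mv):
λ = (6.626 × 10^-34 J·s) / (3.34 × 10^-27 kg × 1.37 × 10^5 m/s)
λ = 1.45 × 10^-12 m

This matches the claimed value.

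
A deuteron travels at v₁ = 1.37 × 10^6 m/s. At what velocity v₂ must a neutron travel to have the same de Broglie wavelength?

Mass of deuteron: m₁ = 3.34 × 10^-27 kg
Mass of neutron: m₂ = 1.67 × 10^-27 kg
v₂ = 2.74 × 10^6 m/s

For equal de Broglie wavelengths: λ₁ = λ₂

h/(m₁v₁) = h/(m₂v₂)
m₁v₁ = m₂v₂
v₂ = v₁ · (m₁/m₂)

v₂ = 1.37 × 10^6 m/s × (3.34 × 10^-27 kg / 1.67 × 10^-27 kg)
v₂ = 2.74 × 10^6 m/s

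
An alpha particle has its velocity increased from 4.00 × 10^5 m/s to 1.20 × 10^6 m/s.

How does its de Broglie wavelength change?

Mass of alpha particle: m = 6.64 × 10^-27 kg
The wavelength decreases by a factor of 3.

Using λ = h/(mv):

Initial wavelength: λ₁ = h/(mv₁) = 2.49 × 10^-13 m
Final wavelength: λ₂ = h/(mv₂) = 8.32 × 10^-14 m

Since λ ∝ 1/v, when velocity increases by a factor of 3, the wavelength decreases by a factor of 3.

λ₂/λ₁ = v₁/v₂ = 1/3

The wavelength decreases by a factor of 3.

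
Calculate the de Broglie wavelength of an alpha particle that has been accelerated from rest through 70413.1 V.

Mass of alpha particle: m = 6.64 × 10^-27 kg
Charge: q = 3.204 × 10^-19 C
3.83 × 10^-14 m

When a particle is accelerated through voltage V, it gains kinetic energy KE = qV.

The de Broglie wavelength is then λ = h/√(2mqV):

λ = h/√(2mqV)
λ = (6.626 × 10^-34 J·s) / √(2 × 6.64 × 10^-27 kg × 3.204 × 10^-19 C × 70413.1 V)
λ = 3.83 × 10^-14 m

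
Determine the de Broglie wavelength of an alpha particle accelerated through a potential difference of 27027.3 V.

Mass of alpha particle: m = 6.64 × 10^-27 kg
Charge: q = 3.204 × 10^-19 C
6.18 × 10^-14 m

When a particle is accelerated through voltage V, it gains kinetic energy KE = qV.

The de Broglie wavelength is then λ = h/√(2mqV):

λ = h/√(2mqV)
λ = (6.626 × 10^-34 J·s) / √(2 × 6.64 × 10^-27 kg × 3.204 × 10^-19 C × 27027.3 V)
λ = 6.18 × 10^-14 m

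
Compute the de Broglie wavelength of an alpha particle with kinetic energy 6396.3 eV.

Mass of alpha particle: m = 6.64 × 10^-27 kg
1.80 × 10^-13 m

Using λ = h/√(2mKE):

First convert KE to Joules: KE = 6396.3 eV = 1.025 × 10^-15 J

λ = h/√(2mKE)
λ = (6.626 × 10^-34 J·s) / √(2 × 6.64 × 10^-27 kg × 1.025 × 10^-15 J)
λ = 1.80 × 10^-13 m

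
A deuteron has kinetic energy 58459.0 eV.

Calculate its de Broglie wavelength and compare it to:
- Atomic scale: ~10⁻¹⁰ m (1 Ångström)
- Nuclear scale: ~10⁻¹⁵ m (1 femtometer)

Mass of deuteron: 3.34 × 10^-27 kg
λ = 8.38 × 10^-14 m, which is between nuclear and atomic scales.

Using λ = h/√(2mKE):

KE = 58459.0 eV = 9.366 × 10^-15 J

λ = h/√(2mKE)
λ = (6.626 × 10^-34 J·s) / √(2 × 3.34 × 10^-27 kg × 9.366 × 10^-15 J)
λ = 8.38 × 10^-14 m

Comparison:
- Atomic scale (10⁻¹⁰ m): λ is 0.00084× this size
- Nuclear scale (10⁻¹⁵ m): λ is 84× this size

The wavelength is between nuclear and atomic scales.

This wavelength is appropriate for probing atomic structure but too large for nuclear physics experiments.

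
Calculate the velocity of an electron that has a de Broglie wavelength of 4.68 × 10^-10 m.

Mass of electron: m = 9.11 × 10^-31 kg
1.55 × 10^6 m/s

From the de Broglie relation λ = h/(mv), we solve for v:

v = h/(mλ)
v = (6.626 × 10^-34 J·s) / (9.11 × 10^-31 kg × 4.68 × 10^-10 m)
v = 1.55 × 10^6 m/s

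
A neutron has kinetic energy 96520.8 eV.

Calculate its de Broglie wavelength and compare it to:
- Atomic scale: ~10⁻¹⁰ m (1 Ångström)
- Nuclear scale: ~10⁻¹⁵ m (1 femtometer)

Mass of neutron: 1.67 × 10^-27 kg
λ = 9.22 × 10^-14 m, which is between nuclear and atomic scales.

Using λ = h/√(2mKE):

KE = 96520.8 eV = 1.546 × 10^-14 J

λ = h/√(2mKE)
λ = (6.626 × 10^-34 J·s) / √(2 × 1.67 × 10^-27 kg × 1.546 × 10^-14 J)
λ = 9.22 × 10^-14 m

Comparison:
- Atomic scale (10⁻¹⁰ m): λ is 0.00092× this size
- Nuclear scale (10⁻¹⁵ m): λ is 92× this size

The wavelength is between nuclear and atomic scales.

This wavelength is appropriate for probing atomic structure but too large for nuclear physics experiments.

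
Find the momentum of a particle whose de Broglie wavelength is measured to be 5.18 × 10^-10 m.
1.28 × 10^-24 kg·m/s

From the de Broglie relation λ = h/p, we solve for p:

p = h/λ
p = (6.626 × 10^-34 J·s) / (5.18 × 10^-10 m)
p = 1.28 × 10^-24 kg·m/s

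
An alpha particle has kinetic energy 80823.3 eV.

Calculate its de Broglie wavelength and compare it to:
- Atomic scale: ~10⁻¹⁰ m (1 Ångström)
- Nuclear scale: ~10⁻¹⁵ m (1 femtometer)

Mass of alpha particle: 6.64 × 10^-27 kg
λ = 5.05 × 10^-14 m, which is between nuclear and atomic scales.

Using λ = h/√(2mKE):

KE = 80823.3 eV = 1.295 × 10^-14 J

λ = h/√(2mKE)
λ = (6.626 × 10^-34 J·s) / √(2 × 6.64 × 10^-27 kg × 1.295 × 10^-14 J)
λ = 5.05 × 10^-14 m

Comparison:
- Atomic scale (10⁻¹⁰ m): λ is 0.00051× this size
- Nuclear scale (10⁻¹⁵ m): λ is 51× this size

The wavelength is between nuclear and atomic scales.

This wavelength is appropriate for probing atomic structure but too large for nuclear physics experiments.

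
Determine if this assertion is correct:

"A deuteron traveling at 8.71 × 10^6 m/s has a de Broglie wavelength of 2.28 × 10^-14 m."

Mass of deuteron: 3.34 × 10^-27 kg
True

The claim is correct.

Using λ = h/(mv):
λ = (6.626 × 10^-34 J·s) / (3.34 × 10^-27 kg × 8.71 × 10^6 m/s)
λ = 2.28 × 10^-14 m

This matches the claimed value.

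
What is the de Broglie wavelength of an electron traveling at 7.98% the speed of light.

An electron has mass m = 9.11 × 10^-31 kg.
3.04 × 10^-11 m

Using the de Broglie relation λ = h/(mv):

v = 7.98% × c = 2.392 × 10^7 m/s

λ = h/(mv)
λ = (6.626 × 10^-34 J·s) / (9.11 × 10^-31 kg × 2.392 × 10^7 m/s)
λ = 3.04 × 10^-11 m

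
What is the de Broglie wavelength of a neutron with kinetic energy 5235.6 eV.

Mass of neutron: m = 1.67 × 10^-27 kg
3.96 × 10^-13 m

Using λ = h/√(2mKE):

First convert KE to Joules: KE = 5235.6 eV = 8.388 × 10^-16 J

λ = h/√(2mKE)
λ = (6.626 × 10^-34 J·s) / √(2 × 1.67 × 10^-27 kg × 8.388 × 10^-16 J)
λ = 3.96 × 10^-13 m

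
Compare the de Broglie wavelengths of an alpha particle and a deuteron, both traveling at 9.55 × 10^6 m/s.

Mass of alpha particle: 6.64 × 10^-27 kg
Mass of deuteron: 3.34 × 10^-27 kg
The deuteron has the longer wavelength.

Using λ = h/(mv), since both particles have the same velocity, the wavelength depends only on mass.

For alpha particle: λ₁ = h/(m₁v) = 1.04 × 10^-14 m
For deuteron: λ₂ = h/(m₂v) = 2.08 × 10^-14 m

Since λ ∝ 1/m at constant velocity, the lighter particle has the longer wavelength.

The deuteron has the longer de Broglie wavelength.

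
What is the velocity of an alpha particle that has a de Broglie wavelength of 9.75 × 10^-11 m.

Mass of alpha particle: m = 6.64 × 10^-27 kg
1.02 × 10^3 m/s

From the de Broglie relation λ = h/(mv), we solve for v:

v = h/(mλ)
v = (6.626 × 10^-34 J·s) / (6.64 × 10^-27 kg × 9.75 × 10^-11 m)
v = 1.02 × 10^3 m/s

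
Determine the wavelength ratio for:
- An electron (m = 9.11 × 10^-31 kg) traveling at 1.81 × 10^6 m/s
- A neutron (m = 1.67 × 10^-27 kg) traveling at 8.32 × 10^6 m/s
λ₁/λ₂ = 8.43 × 10^3

Using λ = h/(mv):

λ₁ = h/(m₁v₁) = 4.02 × 10^-10 m
λ₂ = h/(m₂v₂) = 4.77 × 10^-14 m

Ratio λ₁/λ₂ = (m₂v₂)/(m₁v₁)
         = (1.67 × 10^-27 kg × 8.32 × 10^6 m/s) / (9.11 × 10^-31 kg × 1.81 × 10^6 m/s)
         = 8.43 × 10^3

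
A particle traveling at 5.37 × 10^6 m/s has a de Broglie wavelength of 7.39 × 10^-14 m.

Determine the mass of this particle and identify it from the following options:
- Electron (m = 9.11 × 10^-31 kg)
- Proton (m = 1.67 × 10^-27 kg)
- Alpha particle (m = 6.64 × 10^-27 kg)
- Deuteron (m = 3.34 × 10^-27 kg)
The particle is a proton.

From λ = h/(mv), solve for mass:

m = h/(λv)
m = (6.626 × 10^-34 J·s) / (7.39 × 10^-14 m × 5.37 × 10^6 m/s)
m = 1.67 × 10^-27 kg

Comparing with the listed masses, this is closest to a proton.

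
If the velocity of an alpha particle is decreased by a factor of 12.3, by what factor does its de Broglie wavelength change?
The wavelength increases by a factor of 12.3.

From λ = h/(mv), the wavelength is inversely proportional to velocity:

λ ∝ 1/v

If v → v/12.3, then λ → 12.3λ

When velocity is decreased by a factor of 12.3, the wavelength increases by a factor of 12.3.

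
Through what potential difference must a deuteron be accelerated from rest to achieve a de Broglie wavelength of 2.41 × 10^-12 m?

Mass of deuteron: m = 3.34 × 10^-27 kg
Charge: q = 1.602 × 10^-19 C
70.6 V

From λ = h/√(2mqV), we solve for V:

λ² = h²/(2mqV)
V = h²/(2mqλ²)
V = (6.626 × 10^-34 J·s)² / (2 × 3.34 × 10^-27 kg × 1.602 × 10^-19 C × (2.41 × 10^-12 m)²)
V = 70.6 V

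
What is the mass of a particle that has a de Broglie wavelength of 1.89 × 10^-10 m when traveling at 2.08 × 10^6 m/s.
1.69 × 10^-30 kg

From the de Broglie relation λ = h/(mv), we solve for m:

m = h/(λv)
m = (6.626 × 10^-34 J·s) / (1.89 × 10^-10 m × 2.08 × 10^6 m/s)
m = 1.69 × 10^-30 kg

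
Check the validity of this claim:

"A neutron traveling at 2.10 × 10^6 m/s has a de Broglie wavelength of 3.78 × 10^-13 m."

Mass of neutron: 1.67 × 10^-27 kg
False

The claim is incorrect.

Using λ = h/(mv):
λ = (6.626 × 10^-34 J·s) / (1.67 × 10^-27 kg × 2.10 × 10^6 m/s)
λ = 1.89 × 10^-13 m

The actual wavelength differs from the claimed 3.78 × 10^-13 m.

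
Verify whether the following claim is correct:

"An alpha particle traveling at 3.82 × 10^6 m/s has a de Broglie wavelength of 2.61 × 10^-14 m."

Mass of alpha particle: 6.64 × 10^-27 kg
True

The claim is correct.

Using λ = h/(mv):
λ = (6.626 × 10^-34 J·s) / (6.64 × 10^-27 kg × 3.82 × 10^6 m/s)
λ = 2.61 × 10^-14 m

This matches the claimed value.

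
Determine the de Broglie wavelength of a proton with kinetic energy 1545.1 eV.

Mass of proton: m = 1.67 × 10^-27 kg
7.29 × 10^-13 m

Using λ = h/√(2mKE):

First convert KE to Joules: KE = 1545.1 eV = 2.476 × 10^-16 J

λ = h/√(2mKE)
λ = (6.626 × 10^-34 J·s) / √(2 × 1.67 × 10^-27 kg × 2.476 × 10^-16 J)
λ = 7.29 × 10^-13 m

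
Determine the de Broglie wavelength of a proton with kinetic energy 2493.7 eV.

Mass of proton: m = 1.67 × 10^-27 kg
5.74 × 10^-13 m

Using λ = h/√(2mKE):

First convert KE to Joules: KE = 2493.7 eV = 3.995 × 10^-16 J

λ = h/√(2mKE)
λ = (6.626 × 10^-34 J·s) / √(2 × 1.67 × 10^-27 kg × 3.995 × 10^-16 J)
λ = 5.74 × 10^-13 m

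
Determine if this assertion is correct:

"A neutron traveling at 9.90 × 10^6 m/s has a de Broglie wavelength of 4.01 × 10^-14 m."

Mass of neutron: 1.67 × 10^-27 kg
True

The claim is correct.

Using λ = h/(mv):
λ = (6.626 × 10^-34 J·s) / (1.67 × 10^-27 kg × 9.90 × 10^6 m/s)
λ = 4.01 × 10^-14 m

This matches the claimed value.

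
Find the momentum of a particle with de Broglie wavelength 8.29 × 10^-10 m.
7.99 × 10^-25 kg·m/s

From the de Broglie relation λ = h/p, we solve for p:

p = h/λ
p = (6.626 × 10^-34 J·s) / (8.29 × 10^-10 m)
p = 7.99 × 10^-25 kg·m/s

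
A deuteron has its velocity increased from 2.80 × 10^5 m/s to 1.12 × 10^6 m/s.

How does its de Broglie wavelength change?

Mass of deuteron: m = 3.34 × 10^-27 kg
The wavelength decreases by a factor of 4.

Using λ = h/(mv):

Initial wavelength: λ₁ = h/(mv₁) = 7.09 × 10^-13 m
Final wavelength: λ₂ = h/(mv₂) = 1.77 × 10^-13 m

Since λ ∝ 1/v, when velocity increases by a factor of 4, the wavelength decreases by a factor of 4.

λ₂/λ₁ = v₁/v₂ = 1/4

The wavelength decreases by a factor of 4.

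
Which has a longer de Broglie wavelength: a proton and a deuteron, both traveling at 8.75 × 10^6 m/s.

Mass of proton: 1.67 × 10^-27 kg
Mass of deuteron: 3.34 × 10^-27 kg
The proton has the longer wavelength.

Using λ = h/(mv), since both particles have the same velocity, the wavelength depends only on mass.

For proton: λ₁ = h/(m₁v) = 4.53 × 10^-14 m
For deuteron: λ₂ = h/(m₂v) = 2.27 × 10^-14 m

Since λ ∝ 1/m at constant velocity, the lighter particle has the longer wavelength.

The proton has the longer de Broglie wavelength.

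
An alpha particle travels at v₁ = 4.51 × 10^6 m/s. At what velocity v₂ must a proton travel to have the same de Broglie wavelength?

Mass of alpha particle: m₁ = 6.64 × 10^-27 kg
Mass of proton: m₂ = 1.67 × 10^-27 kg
v₂ = 1.79 × 10^7 m/s

For equal de Broglie wavelengths: λ₁ = λ₂

h/(m₁v₁) = h/(m₂v₂)
m₁v₁ = m₂v₂
v₂ = v₁ · (m₁/m₂)

v₂ = 4.51 × 10^6 m/s × (6.64 × 10^-27 kg / 1.67 × 10^-27 kg)
v₂ = 1.79 × 10^7 m/s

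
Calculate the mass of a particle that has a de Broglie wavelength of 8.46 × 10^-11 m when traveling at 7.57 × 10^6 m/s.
1.03 × 10^-30 kg

From the de Broglie relation λ = h/(mv), we solve for m:

m = h/(λv)
m = (6.626 × 10^-34 J·s) / (8.46 × 10^-11 m × 7.57 × 10^6 m/s)
m = 1.03 × 10^-30 kg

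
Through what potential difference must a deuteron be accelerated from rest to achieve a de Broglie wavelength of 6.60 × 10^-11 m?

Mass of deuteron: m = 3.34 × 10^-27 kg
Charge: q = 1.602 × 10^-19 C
9.42 × 10^-2 V

From λ = h/√(2mqV), we solve for V:

λ² = h²/(2mqV)
V = h²/(2mqλ²)
V = (6.626 × 10^-34 J·s)² / (2 × 3.34 × 10^-27 kg × 1.602 × 10^-19 C × (6.60 × 10^-11 m)²)
V = 9.42 × 10^-2 V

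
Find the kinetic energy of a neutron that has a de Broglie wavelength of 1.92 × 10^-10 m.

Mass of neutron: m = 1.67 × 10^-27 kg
3.57 × 10^-21 J (or 0.0223 eV)

From λ = h/√(2mKE), we solve for KE:

λ² = h²/(2mKE)
KE = h²/(2mλ²)
KE = (6.626 × 10^-34 J·s)² / (2 × 1.67 × 10^-27 kg × (1.92 × 10^-10 m)²)
KE = 3.57 × 10^-21 J
KE = 0.0223 eV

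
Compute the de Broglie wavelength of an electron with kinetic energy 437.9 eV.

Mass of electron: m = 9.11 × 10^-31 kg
5.86 × 10^-11 m

Using λ = h/√(2mKE):

First convert KE to Joules: KE = 437.9 eV = 7.016 × 10^-17 J

λ = h/√(2mKE)
λ = (6.626 × 10^-34 J·s) / √(2 × 9.11 × 10^-31 kg × 7.016 × 10^-17 J)
λ = 5.86 × 10^-11 m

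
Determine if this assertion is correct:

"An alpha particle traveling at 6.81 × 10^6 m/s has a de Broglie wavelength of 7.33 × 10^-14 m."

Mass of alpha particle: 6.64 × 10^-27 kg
False

The claim is incorrect.

Using λ = h/(mv):
λ = (6.626 × 10^-34 J·s) / (6.64 × 10^-27 kg × 6.81 × 10^6 m/s)
λ = 1.47 × 10^-14 m

The actual wavelength differs from the claimed 7.33 × 10^-14 m.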